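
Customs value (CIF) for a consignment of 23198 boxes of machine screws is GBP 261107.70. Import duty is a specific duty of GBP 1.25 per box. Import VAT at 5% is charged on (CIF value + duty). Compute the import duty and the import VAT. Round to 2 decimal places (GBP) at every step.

Import duty: GBP 28997.50; import VAT: GBP 14505.26

Import duty = 23198 × 1.25 = 28997.50
VAT base = CIF + duty = 261107.70 + 28997.50 = 290105.20
Import VAT = 290105.20 × 5% = 14505.26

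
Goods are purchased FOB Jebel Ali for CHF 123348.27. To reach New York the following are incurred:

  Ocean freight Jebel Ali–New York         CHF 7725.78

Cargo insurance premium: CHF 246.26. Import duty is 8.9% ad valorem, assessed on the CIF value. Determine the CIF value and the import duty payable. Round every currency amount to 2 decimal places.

CIF value: CHF 131320.31; import duty: CHF 11687.51

CIF = FOB price + freight + insurance
CIF = 123348.27 + 7725.78 + 246.26 = 131320.31
Import duty = 131320.31 × 8.9% = 11687.51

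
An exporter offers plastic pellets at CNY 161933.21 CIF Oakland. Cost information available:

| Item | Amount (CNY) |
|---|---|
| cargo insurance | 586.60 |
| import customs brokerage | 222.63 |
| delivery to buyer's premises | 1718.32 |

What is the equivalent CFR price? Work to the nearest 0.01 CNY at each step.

CFR price: CNY 161346.61

Not relevant to the conversion: brokerage, delivery — on the buyer under both terms; not part of either seller's price.
From CIF to CFR, the seller no longer bears: insurance.
CFR price = 161933.21 − 586.60 = 161346.61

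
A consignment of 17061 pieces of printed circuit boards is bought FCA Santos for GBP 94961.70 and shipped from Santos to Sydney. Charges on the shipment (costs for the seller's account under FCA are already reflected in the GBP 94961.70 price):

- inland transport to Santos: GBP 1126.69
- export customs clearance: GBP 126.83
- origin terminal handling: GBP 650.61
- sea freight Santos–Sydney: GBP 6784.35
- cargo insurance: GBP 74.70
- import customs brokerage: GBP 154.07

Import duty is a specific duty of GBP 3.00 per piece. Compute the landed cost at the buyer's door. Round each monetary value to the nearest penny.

FCA: the seller delivers export-cleared goods to the carrier; the buyer bears costs from that point.
Already in the invoice (seller's account under FCA): inland to port, export clearance — exclude.
CIF value = FCA price + origin terminal + freight + insurance = 94961.70 + 650.61 + 6784.35 + 74.70 = 102471.36
Import duty = 17061 × 3.00 = 51183.00
Buyer bears: origin terminal 650.61 + freight 6784.35 + insurance 74.70 + brokerage 154.07 + duty 51183.00 = 58846.73
Landed cost = invoice 94961.70 + 58846.73 = 153808.43

Total landed cost: GBP 153808.43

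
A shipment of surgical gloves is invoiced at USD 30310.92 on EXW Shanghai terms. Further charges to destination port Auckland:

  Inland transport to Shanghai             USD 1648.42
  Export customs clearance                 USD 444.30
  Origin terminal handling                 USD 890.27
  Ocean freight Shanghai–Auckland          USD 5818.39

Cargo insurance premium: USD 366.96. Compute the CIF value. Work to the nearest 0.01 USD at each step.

CIF = EXW price + pre-shipment costs + freight + insurance
CIF = 30310.92 + 1648.42 + 444.30 + 890.27 + 5818.39 + 366.96 = 39479.26

CIF value: USD 39479.26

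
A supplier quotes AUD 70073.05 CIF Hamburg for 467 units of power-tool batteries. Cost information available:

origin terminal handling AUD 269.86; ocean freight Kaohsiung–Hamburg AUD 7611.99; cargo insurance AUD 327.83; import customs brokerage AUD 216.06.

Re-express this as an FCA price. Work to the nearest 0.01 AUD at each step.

FCA price: AUD 61863.37

Not relevant to the conversion: brokerage — on the buyer under both terms; not part of either seller's price.
From CIF to FCA, the seller no longer bears: origin terminal, freight, insurance.
FCA price = 70073.05 − 269.86 − 7611.99 − 327.83 = 61863.37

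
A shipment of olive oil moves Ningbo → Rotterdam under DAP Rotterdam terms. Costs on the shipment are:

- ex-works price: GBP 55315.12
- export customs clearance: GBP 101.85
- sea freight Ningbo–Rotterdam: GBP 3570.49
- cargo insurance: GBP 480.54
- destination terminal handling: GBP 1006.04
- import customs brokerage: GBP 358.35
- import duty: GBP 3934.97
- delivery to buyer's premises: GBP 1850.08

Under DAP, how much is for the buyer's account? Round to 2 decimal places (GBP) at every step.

DAP: the seller bears all costs to the named destination except import duty and clearance.
Seller's account: goods 55315.12 + export clearance 101.85 + freight 3570.49 + insurance 480.54 + destination terminal 1006.04 + delivery 1850.08 = 62324.12
Buyer's account: brokerage 358.35 + duty 3934.97 = 4293.32

Buyer's account: GBP 4293.32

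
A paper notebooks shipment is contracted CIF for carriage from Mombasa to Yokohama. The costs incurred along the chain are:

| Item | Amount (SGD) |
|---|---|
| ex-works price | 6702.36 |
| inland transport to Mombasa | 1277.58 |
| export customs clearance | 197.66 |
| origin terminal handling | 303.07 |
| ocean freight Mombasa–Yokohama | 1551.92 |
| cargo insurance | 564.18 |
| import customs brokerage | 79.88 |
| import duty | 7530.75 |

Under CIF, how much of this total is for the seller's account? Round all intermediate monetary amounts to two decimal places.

Seller's account: SGD 10596.77

CIF: the seller pays costs through ocean freight and marine insurance to the destination port.
Seller's account: goods 6702.36 + inland to port 1277.58 + export clearance 197.66 + origin terminal 303.07 + freight 1551.92 + insurance 564.18 = 10596.77
Buyer's account: brokerage 79.88 + duty 7530.75 = 7610.63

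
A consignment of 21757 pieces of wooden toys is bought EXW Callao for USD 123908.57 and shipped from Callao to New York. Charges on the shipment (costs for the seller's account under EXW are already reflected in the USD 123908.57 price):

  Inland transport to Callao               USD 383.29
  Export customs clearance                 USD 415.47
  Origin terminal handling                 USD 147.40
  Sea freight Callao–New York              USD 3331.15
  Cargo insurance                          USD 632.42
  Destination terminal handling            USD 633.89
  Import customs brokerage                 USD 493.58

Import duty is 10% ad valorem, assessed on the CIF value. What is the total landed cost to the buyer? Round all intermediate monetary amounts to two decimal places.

Total landed cost: USD 142827.60

EXW: the seller makes goods available at their premises; the buyer bears all onward costs.
CIF value = EXW price + inland to port + export clearance + origin terminal + freight + insurance = 123908.57 + 383.29 + 415.47 + 147.40 + 3331.15 + 632.42 = 128818.30
Import duty = 128818.30 × 10% = 12881.83
Buyer bears: inland to port 383.29 + export clearance 415.47 + origin terminal 147.40 + freight 3331.15 + insurance 632.42 + destination terminal 633.89 + brokerage 493.58 + duty 12881.83 = 18919.03
Landed cost = invoice 123908.57 + 18919.03 = 142827.60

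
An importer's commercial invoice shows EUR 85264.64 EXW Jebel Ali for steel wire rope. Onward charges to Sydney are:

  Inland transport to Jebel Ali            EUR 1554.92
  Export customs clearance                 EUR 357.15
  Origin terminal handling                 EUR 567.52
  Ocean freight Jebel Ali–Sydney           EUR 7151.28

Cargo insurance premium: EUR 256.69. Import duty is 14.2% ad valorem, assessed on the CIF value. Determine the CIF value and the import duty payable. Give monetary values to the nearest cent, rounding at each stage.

CIF = EXW price + pre-shipment costs + freight + insurance
CIF = 85264.64 + 1554.92 + 357.15 + 567.52 + 7151.28 + 256.69 = 95152.20
Import duty = 95152.20 × 14.2% = 13511.61

CIF value: EUR 95152.20; import duty: EUR 13511.61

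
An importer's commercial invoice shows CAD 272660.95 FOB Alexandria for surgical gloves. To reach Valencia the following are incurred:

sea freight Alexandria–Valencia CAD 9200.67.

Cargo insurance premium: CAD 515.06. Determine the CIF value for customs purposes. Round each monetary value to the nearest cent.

CIF = FOB price + freight + insurance
CIF = 272660.95 + 9200.67 + 515.06 = 282376.68

CIF value: CAD 282376.68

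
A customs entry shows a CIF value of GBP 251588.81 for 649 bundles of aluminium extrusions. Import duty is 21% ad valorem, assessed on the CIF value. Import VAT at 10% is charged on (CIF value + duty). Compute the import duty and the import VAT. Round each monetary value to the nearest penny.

Import duty = 251588.81 × 21% = 52833.65
VAT base = CIF + duty = 251588.81 + 52833.65 = 304422.46
Import VAT = 304422.46 × 10% = 30442.25

Import duty: GBP 52833.65; import VAT: GBP 30442.25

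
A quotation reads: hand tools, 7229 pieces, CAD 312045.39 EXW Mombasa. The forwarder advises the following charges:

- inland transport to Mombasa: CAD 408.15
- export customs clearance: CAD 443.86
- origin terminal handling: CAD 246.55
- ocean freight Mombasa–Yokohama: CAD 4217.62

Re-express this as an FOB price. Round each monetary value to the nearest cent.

FOB price: CAD 313143.95

Not relevant to the conversion: freight — on the buyer under both terms; not part of either seller's price.
From EXW to FOB, the seller additionally bears: inland to port, export clearance, origin terminal.
FOB price = 312045.39 + 408.15 + 443.86 + 246.55 = 313143.95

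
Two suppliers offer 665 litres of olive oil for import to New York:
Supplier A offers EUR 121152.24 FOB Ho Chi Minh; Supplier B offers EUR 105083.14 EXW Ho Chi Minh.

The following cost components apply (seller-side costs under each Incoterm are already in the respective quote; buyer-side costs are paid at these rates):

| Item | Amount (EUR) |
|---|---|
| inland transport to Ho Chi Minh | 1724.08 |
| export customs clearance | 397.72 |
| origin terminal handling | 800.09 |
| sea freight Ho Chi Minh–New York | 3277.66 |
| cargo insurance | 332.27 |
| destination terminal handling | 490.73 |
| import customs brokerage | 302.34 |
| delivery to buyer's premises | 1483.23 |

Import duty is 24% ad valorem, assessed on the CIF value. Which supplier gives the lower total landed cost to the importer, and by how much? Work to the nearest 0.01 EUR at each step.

Supplier A (FOB):
CIF value = FOB price + freight + insurance = 121152.24 + 3277.66 + 332.27 = 124762.17
Import duty = 124762.17 × 24% = 29942.92
Buyer bears (A): 3277.66 + 332.27 + 490.73 + 302.34 + 1483.23 = 5886.23
Landed cost (A) = invoice 121152.24 + 5886.23 + duty 29942.92 = 156981.39
Supplier B (EXW):
CIF value = EXW price + inland to port + export clearance + origin terminal + freight + insurance = 105083.14 + 1724.08 + 397.72 + 800.09 + 3277.66 + 332.27 = 111614.96
Import duty = 111614.96 × 24% = 26787.59
Buyer bears (B): 1724.08 + 397.72 + 800.09 + 3277.66 + 332.27 + 490.73 + 302.34 + 1483.23 = 8808.12
Landed cost (B) = invoice 105083.14 + 8808.12 + duty 26787.59 = 140678.85
Difference = |156981.39 − 140678.85| = 16302.54

Supplier B is cheaper by EUR 16302.54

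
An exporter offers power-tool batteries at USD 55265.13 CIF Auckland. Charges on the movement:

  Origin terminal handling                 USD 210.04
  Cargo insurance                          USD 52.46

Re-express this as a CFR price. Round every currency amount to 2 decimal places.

Not relevant to the conversion: origin terminal — on the seller under both CIF and CFR; already in the CIF price and stays in the CFR price.
From CIF to CFR, the seller no longer bears: insurance.
CFR price = 55265.13 − 52.46 = 55212.67

CFR price: USD 55212.67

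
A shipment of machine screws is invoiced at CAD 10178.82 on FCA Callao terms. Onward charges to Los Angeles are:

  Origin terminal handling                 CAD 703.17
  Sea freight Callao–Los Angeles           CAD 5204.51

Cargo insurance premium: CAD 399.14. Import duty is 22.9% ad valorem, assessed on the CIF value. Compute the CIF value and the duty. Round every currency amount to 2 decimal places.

CIF value: CAD 16485.64; import duty: CAD 3775.21

CIF = FCA price + pre-shipment costs + freight + insurance
CIF = 10178.82 + 703.17 + 5204.51 + 399.14 = 16485.64
Import duty = 16485.64 × 22.9% = 3775.21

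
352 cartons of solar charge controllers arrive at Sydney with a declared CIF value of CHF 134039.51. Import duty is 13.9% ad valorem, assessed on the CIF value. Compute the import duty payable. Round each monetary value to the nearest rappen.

Import duty: CHF 18631.49

Import duty = 134039.51 × 13.9% = 18631.49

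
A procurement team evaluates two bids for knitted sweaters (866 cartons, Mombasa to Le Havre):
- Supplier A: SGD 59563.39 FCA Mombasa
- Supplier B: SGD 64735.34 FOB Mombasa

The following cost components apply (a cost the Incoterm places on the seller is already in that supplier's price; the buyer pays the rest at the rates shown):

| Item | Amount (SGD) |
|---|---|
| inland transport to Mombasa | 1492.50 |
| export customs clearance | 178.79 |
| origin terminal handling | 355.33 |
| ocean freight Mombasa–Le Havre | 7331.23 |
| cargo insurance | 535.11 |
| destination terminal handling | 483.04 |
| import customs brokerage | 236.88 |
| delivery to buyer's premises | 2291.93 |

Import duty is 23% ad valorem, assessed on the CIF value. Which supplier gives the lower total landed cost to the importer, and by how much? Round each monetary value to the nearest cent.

Supplier A (FCA):
CIF value = FCA price + origin terminal + freight + insurance = 59563.39 + 355.33 + 7331.23 + 535.11 = 67785.06
Import duty = 67785.06 × 23% = 15590.56
Buyer bears (A): 355.33 + 7331.23 + 535.11 + 483.04 + 236.88 + 2291.93 = 11233.52
Landed cost (A) = invoice 59563.39 + 11233.52 + duty 15590.56 = 86387.47
Supplier B (FOB):
CIF value = FOB price + freight + insurance = 64735.34 + 7331.23 + 535.11 = 72601.68
Import duty = 72601.68 × 23% = 16698.39
Buyer bears (B): 7331.23 + 535.11 + 483.04 + 236.88 + 2291.93 = 10878.19
Landed cost (B) = invoice 64735.34 + 10878.19 + duty 16698.39 = 92311.92
Difference = |86387.47 − 92311.92| = 5924.45

Supplier A is cheaper by SGD 5924.45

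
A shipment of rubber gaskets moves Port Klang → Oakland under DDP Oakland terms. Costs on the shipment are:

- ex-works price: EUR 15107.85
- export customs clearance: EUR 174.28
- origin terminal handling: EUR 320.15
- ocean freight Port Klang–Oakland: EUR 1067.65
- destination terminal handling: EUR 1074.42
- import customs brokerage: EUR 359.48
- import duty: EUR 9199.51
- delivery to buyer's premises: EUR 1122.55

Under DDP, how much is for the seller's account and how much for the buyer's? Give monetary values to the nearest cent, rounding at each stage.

Seller: EUR 28425.89; buyer: EUR 0.00

DDP: the seller bears all costs including import duty.
Seller's account: goods 15107.85 + export clearance 174.28 + origin terminal 320.15 + freight 1067.65 + destination terminal 1074.42 + brokerage 359.48 + duty 9199.51 + delivery 1122.55 = 28425.89
Buyer's account: 0.00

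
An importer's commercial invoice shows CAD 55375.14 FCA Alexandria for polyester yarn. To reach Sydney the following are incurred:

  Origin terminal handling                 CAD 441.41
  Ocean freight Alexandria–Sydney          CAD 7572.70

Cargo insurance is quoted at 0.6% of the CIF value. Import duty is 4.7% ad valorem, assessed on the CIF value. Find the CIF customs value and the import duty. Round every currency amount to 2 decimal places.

Let C be the CIF value. C = FCA price + pre-shipment costs + freight + 0.6% × C
C − 0.6% × C = 55375.14 + 441.41 + 7572.70
0.994 × C = 63389.25
C = 63389.25 / 0.994 = 63771.88
Insurance premium = 0.6% × 63771.88 = 382.63
Import duty = 63771.88 × 4.7% = 2997.28

CIF value: CAD 63771.88; import duty: CAD 2997.28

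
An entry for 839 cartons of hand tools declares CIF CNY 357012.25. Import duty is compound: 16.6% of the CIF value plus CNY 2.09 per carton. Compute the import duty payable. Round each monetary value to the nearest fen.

Ad valorem component: 357012.25 × 16.6% = 59264.03
Specific component: 839 × 2.09 = 1753.51
Import duty = 59264.03 + 1753.51 = 61017.54

Import duty: CNY 61017.54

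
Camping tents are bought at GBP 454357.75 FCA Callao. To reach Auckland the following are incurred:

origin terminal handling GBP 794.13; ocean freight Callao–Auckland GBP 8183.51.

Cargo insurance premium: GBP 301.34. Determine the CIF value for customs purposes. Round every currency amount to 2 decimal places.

CIF value: GBP 463636.73

CIF = FCA price + pre-shipment costs + freight + insurance
CIF = 454357.75 + 794.13 + 8183.51 + 301.34 = 463636.73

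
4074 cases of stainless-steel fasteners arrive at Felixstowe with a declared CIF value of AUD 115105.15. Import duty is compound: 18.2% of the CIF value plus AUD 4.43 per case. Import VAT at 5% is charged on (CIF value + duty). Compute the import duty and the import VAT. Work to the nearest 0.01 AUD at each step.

Ad valorem component: 115105.15 × 18.2% = 20949.14
Specific component: 4074 × 4.43 = 18047.82
Import duty = 20949.14 + 18047.82 = 38996.96
VAT base = CIF + duty = 115105.15 + 38996.96 = 154102.11
Import VAT = 154102.11 × 5% = 7705.11

Import duty: AUD 38996.96; import VAT: AUD 7705.11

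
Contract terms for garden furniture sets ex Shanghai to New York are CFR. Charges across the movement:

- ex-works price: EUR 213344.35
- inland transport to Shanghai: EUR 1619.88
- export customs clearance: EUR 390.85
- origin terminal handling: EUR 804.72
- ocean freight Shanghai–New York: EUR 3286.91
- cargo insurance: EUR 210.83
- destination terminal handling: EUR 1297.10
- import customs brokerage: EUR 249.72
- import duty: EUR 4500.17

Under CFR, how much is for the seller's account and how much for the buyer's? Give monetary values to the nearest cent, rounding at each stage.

CFR: the seller pays costs through ocean freight to the destination port, but not insurance.
Seller's account: goods 213344.35 + inland to port 1619.88 + export clearance 390.85 + origin terminal 804.72 + freight 3286.91 = 219446.71
Buyer's account: insurance 210.83 + destination terminal 1297.10 + brokerage 249.72 + duty 4500.17 = 6257.82

Seller: EUR 219446.71; buyer: EUR 6257.82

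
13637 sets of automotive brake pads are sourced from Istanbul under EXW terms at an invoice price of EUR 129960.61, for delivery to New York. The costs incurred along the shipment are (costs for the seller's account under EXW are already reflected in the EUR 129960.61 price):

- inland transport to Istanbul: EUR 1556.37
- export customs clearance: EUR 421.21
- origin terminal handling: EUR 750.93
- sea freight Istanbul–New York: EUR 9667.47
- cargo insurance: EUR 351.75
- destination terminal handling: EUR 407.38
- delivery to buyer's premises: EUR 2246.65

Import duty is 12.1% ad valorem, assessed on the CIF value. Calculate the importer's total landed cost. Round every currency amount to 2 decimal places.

EXW: the seller makes goods available at their premises; the buyer bears all onward costs.
CIF value = EXW price + inland to port + export clearance + origin terminal + freight + insurance = 129960.61 + 1556.37 + 421.21 + 750.93 + 9667.47 + 351.75 = 142708.34
Import duty = 142708.34 × 12.1% = 17267.71
Buyer bears: inland to port 1556.37 + export clearance 421.21 + origin terminal 750.93 + freight 9667.47 + insurance 351.75 + destination terminal 407.38 + delivery 2246.65 + duty 17267.71 = 32669.47
Landed cost = invoice 129960.61 + 32669.47 = 162630.08

Total landed cost: EUR 162630.08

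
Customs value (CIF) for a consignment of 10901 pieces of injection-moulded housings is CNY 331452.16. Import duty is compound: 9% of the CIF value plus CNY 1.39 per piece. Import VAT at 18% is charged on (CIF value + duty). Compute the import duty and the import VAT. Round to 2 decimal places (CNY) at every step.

Ad valorem component: 331452.16 × 9% = 29830.69
Specific component: 10901 × 1.39 = 15152.39
Import duty = 29830.69 + 15152.39 = 44983.08
VAT base = CIF + duty = 331452.16 + 44983.08 = 376435.24
Import VAT = 376435.24 × 18% = 67758.34

Import duty: CNY 44983.08; import VAT: CNY 67758.34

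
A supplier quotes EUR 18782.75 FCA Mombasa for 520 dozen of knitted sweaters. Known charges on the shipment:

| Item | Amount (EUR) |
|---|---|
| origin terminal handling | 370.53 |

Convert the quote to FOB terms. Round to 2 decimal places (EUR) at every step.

From FCA to FOB, the seller additionally bears: origin terminal.
FOB price = 18782.75 + 370.53 = 19153.28

FOB price: EUR 19153.28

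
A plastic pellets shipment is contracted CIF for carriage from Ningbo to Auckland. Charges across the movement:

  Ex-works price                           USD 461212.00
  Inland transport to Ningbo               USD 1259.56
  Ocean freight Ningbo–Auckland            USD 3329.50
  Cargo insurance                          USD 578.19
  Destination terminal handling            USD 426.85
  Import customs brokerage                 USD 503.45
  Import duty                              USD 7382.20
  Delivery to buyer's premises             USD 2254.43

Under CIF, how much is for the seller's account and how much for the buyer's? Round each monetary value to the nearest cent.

CIF: the seller pays costs through ocean freight and marine insurance to the destination port.
Seller's account: goods 461212.00 + inland to port 1259.56 + freight 3329.50 + insurance 578.19 = 466379.25
Buyer's account: destination terminal 426.85 + brokerage 503.45 + duty 7382.20 + delivery 2254.43 = 10566.93

Seller: USD 466379.25; buyer: USD 10566.93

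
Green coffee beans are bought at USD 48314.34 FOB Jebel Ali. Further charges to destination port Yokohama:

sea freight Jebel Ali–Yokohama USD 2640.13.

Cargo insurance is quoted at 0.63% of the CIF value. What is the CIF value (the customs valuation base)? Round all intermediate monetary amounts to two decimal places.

Let C be the CIF value. C = FOB price + freight + 0.63% × C
C − 0.63% × C = 48314.34 + 2640.13
0.9937 × C = 50954.47
C = 50954.47 / 0.9937 = 51277.52
Insurance premium = 0.63% × 51277.52 = 323.05

CIF value: USD 51277.52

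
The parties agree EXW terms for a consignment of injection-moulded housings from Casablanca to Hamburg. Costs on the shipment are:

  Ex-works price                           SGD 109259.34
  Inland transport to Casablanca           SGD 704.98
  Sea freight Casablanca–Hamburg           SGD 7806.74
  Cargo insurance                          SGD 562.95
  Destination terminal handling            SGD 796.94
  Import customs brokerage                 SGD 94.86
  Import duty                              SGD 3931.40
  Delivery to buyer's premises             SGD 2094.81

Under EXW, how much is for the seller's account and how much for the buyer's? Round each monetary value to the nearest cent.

EXW: the seller makes goods available at their premises; the buyer bears all onward costs.
Seller's account: goods 109259.34 = 109259.34
Buyer's account: inland to port 704.98 + freight 7806.74 + insurance 562.95 + destination terminal 796.94 + brokerage 94.86 + duty 3931.40 + delivery 2094.81 = 15992.68

Seller: SGD 109259.34; buyer: SGD 15992.68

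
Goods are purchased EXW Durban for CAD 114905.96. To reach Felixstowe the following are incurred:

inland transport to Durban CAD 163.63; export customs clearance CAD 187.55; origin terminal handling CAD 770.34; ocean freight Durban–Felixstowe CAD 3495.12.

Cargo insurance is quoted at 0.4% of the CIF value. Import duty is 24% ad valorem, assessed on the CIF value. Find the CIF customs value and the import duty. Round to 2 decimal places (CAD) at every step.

Let C be the CIF value. C = EXW price + pre-shipment costs + freight + 0.4% × C
C − 0.4% × C = 114905.96 + 163.63 + 187.55 + 770.34 + 3495.12
0.996 × C = 119522.60
C = 119522.60 / 0.996 = 120002.61
Insurance premium = 0.4% × 120002.61 = 480.01
Import duty = 120002.61 × 24% = 28800.63

CIF value: CAD 120002.61; import duty: CAD 28800.63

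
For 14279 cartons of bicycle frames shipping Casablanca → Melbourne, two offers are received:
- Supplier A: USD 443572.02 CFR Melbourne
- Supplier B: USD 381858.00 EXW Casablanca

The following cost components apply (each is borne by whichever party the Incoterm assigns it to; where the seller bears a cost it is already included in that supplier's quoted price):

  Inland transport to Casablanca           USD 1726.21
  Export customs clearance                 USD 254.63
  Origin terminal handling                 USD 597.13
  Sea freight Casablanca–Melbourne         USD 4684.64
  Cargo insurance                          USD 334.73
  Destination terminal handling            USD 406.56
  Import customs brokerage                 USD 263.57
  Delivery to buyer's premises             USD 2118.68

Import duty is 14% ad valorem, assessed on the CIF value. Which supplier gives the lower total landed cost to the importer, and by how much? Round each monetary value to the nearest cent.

Supplier B is cheaper by USD 62074.61

Supplier A (CFR):
CIF value = CFR price + insurance = 443572.02 + 334.73 = 443906.75
Import duty = 443906.75 × 14% = 62146.95
Buyer bears (A): 334.73 + 406.56 + 263.57 + 2118.68 = 3123.54
Landed cost (A) = invoice 443572.02 + 3123.54 + duty 62146.95 = 508842.51
Supplier B (EXW):
CIF value = EXW price + inland to port + export clearance + origin terminal + freight + insurance = 381858.00 + 1726.21 + 254.63 + 597.13 + 4684.64 + 334.73 = 389455.34
Import duty = 389455.34 × 14% = 54523.75
Buyer bears (B): 1726.21 + 254.63 + 597.13 + 4684.64 + 334.73 + 406.56 + 263.57 + 2118.68 = 10386.15
Landed cost (B) = invoice 381858.00 + 10386.15 + duty 54523.75 = 446767.90
Difference = |508842.51 − 446767.90| = 62074.61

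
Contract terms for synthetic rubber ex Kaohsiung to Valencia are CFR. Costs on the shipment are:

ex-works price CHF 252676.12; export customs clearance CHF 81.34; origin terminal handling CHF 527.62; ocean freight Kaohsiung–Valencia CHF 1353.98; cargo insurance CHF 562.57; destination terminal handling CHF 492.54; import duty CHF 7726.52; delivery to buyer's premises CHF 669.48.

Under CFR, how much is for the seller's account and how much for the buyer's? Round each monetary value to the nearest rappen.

Seller: CHF 254639.06; buyer: CHF 9451.11

CFR: the seller pays costs through ocean freight to the destination port, but not insurance.
Seller's account: goods 252676.12 + export clearance 81.34 + origin terminal 527.62 + freight 1353.98 = 254639.06
Buyer's account: insurance 562.57 + destination terminal 492.54 + duty 7726.52 + delivery 669.48 = 9451.11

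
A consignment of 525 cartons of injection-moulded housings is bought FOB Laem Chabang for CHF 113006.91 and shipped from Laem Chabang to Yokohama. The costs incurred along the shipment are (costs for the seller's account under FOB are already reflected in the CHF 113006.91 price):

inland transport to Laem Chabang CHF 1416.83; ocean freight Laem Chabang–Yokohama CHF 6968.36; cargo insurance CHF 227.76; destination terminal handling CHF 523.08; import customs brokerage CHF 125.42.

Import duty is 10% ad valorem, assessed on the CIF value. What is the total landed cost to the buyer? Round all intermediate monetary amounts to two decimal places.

Total landed cost: CHF 132871.83

FOB: the seller bears costs until goods are on board at the origin port; the buyer bears freight, insurance and all costs thereafter.
Already in the invoice (seller's account under FOB): inland to port — exclude.
CIF value = FOB price + freight + insurance = 113006.91 + 6968.36 + 227.76 = 120203.03
Import duty = 120203.03 × 10% = 12020.30
Buyer bears: freight 6968.36 + insurance 227.76 + destination terminal 523.08 + brokerage 125.42 + duty 12020.30 = 19864.92
Landed cost = invoice 113006.91 + 19864.92 = 132871.83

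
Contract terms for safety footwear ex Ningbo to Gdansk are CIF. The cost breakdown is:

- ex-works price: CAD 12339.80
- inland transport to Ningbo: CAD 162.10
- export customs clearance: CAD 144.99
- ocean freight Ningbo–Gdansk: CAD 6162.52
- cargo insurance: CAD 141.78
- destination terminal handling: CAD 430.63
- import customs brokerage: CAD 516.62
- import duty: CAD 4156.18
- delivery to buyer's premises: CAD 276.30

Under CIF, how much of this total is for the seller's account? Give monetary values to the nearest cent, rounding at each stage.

CIF: the seller pays costs through ocean freight and marine insurance to the destination port.
Seller's account: goods 12339.80 + inland to port 162.10 + export clearance 144.99 + freight 6162.52 + insurance 141.78 = 18951.19
Buyer's account: destination terminal 430.63 + brokerage 516.62 + duty 4156.18 + delivery 276.30 = 5379.73

Seller's account: CAD 18951.19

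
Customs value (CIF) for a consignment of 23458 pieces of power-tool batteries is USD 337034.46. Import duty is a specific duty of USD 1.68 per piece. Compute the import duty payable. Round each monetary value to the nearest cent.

Import duty: USD 39409.44

Import duty = 23458 × 1.68 = 39409.44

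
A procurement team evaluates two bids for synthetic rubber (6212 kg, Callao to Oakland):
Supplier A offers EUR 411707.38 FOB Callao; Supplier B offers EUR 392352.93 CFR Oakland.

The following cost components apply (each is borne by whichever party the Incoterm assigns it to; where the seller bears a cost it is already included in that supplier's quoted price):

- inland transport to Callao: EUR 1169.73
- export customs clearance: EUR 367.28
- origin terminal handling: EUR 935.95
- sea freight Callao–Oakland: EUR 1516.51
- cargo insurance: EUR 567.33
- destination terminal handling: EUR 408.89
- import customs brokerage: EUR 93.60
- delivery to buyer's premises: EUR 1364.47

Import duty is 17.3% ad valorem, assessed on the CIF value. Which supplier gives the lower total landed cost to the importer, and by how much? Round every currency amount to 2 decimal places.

Supplier A (FOB):
CIF value = FOB price + freight + insurance = 411707.38 + 1516.51 + 567.33 = 413791.22
Import duty = 413791.22 × 17.3% = 71585.88
Buyer bears (A): 1516.51 + 567.33 + 408.89 + 93.60 + 1364.47 = 3950.80
Landed cost (A) = invoice 411707.38 + 3950.80 + duty 71585.88 = 487244.06
Supplier B (CFR):
CIF value = CFR price + insurance = 392352.93 + 567.33 = 392920.26
Import duty = 392920.26 × 17.3% = 67975.20
Buyer bears (B): 567.33 + 408.89 + 93.60 + 1364.47 = 2434.29
Landed cost (B) = invoice 392352.93 + 2434.29 + duty 67975.20 = 462762.42
Difference = |487244.06 − 462762.42| = 24481.64

Supplier B is cheaper by EUR 24481.64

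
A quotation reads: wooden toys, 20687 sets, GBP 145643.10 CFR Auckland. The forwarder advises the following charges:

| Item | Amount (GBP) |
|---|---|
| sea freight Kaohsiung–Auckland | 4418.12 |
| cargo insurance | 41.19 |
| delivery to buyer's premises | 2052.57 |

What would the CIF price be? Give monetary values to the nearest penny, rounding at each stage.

CIF price: GBP 145684.29

Not relevant to the conversion: freight — on the seller under both CFR and CIF; already in the CFR price and stays in the CIF price. delivery — on the buyer under both terms; not part of either seller's price.
From CFR to CIF, the seller additionally bears: insurance.
CIF price = 145643.10 + 41.19 = 145684.29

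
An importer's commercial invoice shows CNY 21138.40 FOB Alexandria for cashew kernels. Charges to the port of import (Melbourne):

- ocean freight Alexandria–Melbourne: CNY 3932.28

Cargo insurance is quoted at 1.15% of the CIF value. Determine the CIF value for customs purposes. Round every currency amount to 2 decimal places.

Let C be the CIF value. C = FOB price + freight + 1.15% × C
C − 1.15% × C = 21138.40 + 3932.28
0.9885 × C = 25070.68
C = 25070.68 / 0.9885 = 25362.35
Insurance premium = 1.15% × 25362.35 = 291.67

CIF value: CNY 25362.35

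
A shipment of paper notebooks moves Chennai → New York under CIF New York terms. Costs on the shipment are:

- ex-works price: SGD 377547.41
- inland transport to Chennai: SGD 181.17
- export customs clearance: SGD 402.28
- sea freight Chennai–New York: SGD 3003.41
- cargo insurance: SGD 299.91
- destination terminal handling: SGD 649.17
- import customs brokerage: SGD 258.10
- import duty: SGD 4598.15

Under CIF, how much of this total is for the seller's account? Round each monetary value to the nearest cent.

CIF: the seller pays costs through ocean freight and marine insurance to the destination port.
Seller's account: goods 377547.41 + inland to port 181.17 + export clearance 402.28 + freight 3003.41 + insurance 299.91 = 381434.18
Buyer's account: destination terminal 649.17 + brokerage 258.10 + duty 4598.15 = 5505.42

Seller's account: SGD 381434.18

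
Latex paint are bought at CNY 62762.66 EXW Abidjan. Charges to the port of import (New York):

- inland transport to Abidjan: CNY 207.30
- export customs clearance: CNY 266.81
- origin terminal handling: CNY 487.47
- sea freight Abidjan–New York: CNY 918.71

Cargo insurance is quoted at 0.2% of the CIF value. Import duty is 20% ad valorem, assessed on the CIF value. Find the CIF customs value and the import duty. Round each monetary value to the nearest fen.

CIF value: CNY 64772.49; import duty: CNY 12954.50

Let C be the CIF value. C = EXW price + pre-shipment costs + freight + 0.2% × C
C − 0.2% × C = 62762.66 + 207.30 + 266.81 + 487.47 + 918.71
0.998 × C = 64642.95
C = 64642.95 / 0.998 = 64772.49
Insurance premium = 0.2% × 64772.49 = 129.54
Import duty = 64772.49 × 20% = 12954.50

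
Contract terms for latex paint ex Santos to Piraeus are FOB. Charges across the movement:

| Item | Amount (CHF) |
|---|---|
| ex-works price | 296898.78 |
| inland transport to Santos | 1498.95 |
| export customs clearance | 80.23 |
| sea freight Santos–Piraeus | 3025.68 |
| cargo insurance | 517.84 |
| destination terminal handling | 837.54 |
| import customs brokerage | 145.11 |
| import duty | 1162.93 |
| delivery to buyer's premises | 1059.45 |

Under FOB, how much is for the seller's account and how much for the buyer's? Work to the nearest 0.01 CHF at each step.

FOB: the seller bears costs until goods are on board at the origin port; the buyer bears freight, insurance and all costs thereafter.
Seller's account: goods 296898.78 + inland to port 1498.95 + export clearance 80.23 = 298477.96
Buyer's account: freight 3025.68 + insurance 517.84 + destination terminal 837.54 + brokerage 145.11 + duty 1162.93 + delivery 1059.45 = 6748.55

Seller: CHF 298477.96; buyer: CHF 6748.55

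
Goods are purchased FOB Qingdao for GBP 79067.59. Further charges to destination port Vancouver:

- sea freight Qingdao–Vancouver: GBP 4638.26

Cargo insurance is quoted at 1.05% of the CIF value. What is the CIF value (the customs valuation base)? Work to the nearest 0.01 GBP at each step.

CIF value: GBP 84594.09

Let C be the CIF value. C = FOB price + freight + 1.05% × C
C − 1.05% × C = 79067.59 + 4638.26
0.9895 × C = 83705.85
C = 83705.85 / 0.9895 = 84594.09
Insurance premium = 1.05% × 84594.09 = 888.24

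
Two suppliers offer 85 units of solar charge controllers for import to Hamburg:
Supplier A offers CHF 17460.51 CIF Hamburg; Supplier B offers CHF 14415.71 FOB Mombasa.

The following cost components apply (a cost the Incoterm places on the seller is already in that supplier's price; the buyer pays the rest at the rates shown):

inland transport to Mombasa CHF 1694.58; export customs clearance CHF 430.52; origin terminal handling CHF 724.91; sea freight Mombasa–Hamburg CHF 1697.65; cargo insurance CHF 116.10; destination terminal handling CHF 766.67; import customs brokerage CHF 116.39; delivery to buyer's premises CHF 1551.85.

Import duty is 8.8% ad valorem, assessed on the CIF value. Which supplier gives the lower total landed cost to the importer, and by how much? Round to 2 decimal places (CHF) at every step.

Supplier A (CIF):
The CIF price already equals the CIF value: 17460.51
Import duty = 17460.51 × 8.8% = 1536.52
Buyer bears (A): 766.67 + 116.39 + 1551.85 = 2434.91
Landed cost (A) = invoice 17460.51 + 2434.91 + duty 1536.52 = 21431.94
Supplier B (FOB):
CIF value = FOB price + freight + insurance = 14415.71 + 1697.65 + 116.10 = 16229.46
Import duty = 16229.46 × 8.8% = 1428.19
Buyer bears (B): 1697.65 + 116.10 + 766.67 + 116.39 + 1551.85 = 4248.66
Landed cost (B) = invoice 14415.71 + 4248.66 + duty 1428.19 = 20092.56
Difference = |21431.94 − 20092.56| = 1339.38

Supplier B is cheaper by CHF 1339.38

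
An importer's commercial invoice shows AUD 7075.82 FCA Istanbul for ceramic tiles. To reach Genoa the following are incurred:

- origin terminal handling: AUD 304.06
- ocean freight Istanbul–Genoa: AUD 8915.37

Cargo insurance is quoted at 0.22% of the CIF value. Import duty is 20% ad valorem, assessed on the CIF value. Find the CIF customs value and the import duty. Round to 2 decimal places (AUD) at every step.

Let C be the CIF value. C = FCA price + pre-shipment costs + freight + 0.22% × C
C − 0.22% × C = 7075.82 + 304.06 + 8915.37
0.9978 × C = 16295.25
C = 16295.25 / 0.9978 = 16331.18
Insurance premium = 0.22% × 16331.18 = 35.93
Import duty = 16331.18 × 20% = 3266.24

CIF value: AUD 16331.18; import duty: AUD 3266.24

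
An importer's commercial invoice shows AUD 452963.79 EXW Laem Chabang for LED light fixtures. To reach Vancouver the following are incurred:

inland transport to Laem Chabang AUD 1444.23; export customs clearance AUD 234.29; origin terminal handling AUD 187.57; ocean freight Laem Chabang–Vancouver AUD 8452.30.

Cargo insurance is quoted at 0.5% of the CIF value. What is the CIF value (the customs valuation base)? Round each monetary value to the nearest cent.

CIF value: AUD 465610.23

Let C be the CIF value. C = EXW price + pre-shipment costs + freight + 0.5% × C
C − 0.5% × C = 452963.79 + 1444.23 + 234.29 + 187.57 + 8452.30
0.995 × C = 463282.18
C = 463282.18 / 0.995 = 465610.23
Insurance premium = 0.5% × 465610.23 = 2328.05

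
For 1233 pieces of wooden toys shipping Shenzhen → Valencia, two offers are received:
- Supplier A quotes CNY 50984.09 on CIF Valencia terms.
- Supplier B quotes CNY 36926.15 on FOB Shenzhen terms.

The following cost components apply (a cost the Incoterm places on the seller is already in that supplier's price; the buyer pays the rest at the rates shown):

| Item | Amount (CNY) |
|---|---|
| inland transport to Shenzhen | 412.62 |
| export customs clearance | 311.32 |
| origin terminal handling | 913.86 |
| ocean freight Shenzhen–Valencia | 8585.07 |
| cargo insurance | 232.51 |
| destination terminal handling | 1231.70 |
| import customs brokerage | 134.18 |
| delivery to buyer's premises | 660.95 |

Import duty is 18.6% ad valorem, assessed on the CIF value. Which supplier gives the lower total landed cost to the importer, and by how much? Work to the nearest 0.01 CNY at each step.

Supplier A (CIF):
The CIF price already equals the CIF value: 50984.09
Import duty = 50984.09 × 18.6% = 9483.04
Buyer bears (A): 1231.70 + 134.18 + 660.95 = 2026.83
Landed cost (A) = invoice 50984.09 + 2026.83 + duty 9483.04 = 62493.96
Supplier B (FOB):
CIF value = FOB price + freight + insurance = 36926.15 + 8585.07 + 232.51 = 45743.73
Import duty = 45743.73 × 18.6% = 8508.33
Buyer bears (B): 8585.07 + 232.51 + 1231.70 + 134.18 + 660.95 = 10844.41
Landed cost (B) = invoice 36926.15 + 10844.41 + duty 8508.33 = 56278.89
Difference = |62493.96 − 56278.89| = 6215.07

Supplier B is cheaper by CNY 6215.07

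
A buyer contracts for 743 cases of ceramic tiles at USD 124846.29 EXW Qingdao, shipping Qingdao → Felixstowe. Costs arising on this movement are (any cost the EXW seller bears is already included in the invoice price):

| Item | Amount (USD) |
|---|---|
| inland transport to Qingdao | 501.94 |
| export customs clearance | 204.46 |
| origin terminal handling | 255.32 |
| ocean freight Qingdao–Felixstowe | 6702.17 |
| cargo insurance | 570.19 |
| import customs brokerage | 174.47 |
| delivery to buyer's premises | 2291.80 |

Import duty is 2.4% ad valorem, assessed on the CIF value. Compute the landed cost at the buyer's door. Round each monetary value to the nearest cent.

EXW: the seller makes goods available at their premises; the buyer bears all onward costs.
CIF value = EXW price + inland to port + export clearance + origin terminal + freight + insurance = 124846.29 + 501.94 + 204.46 + 255.32 + 6702.17 + 570.19 = 133080.37
Import duty = 133080.37 × 2.4% = 3193.93
Buyer bears: inland to port 501.94 + export clearance 204.46 + origin terminal 255.32 + freight 6702.17 + insurance 570.19 + brokerage 174.47 + delivery 2291.80 + duty 3193.93 = 13894.28
Landed cost = invoice 124846.29 + 13894.28 = 138740.57

Total landed cost: USD 138740.57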